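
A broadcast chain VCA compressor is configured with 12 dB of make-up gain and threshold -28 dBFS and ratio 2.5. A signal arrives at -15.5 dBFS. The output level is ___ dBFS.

-11 dBFS

The input is 12.5 dB above the -28 dBFS threshold.
At 2.5:1 the overshoot is divided by 2.5, leaving 5 dB above threshold.
So the level is -28 + 5 = -23 dBFS; make-up adds 12 dB, giving -11 dBFS.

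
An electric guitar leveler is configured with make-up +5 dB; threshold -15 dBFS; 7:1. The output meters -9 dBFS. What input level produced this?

-8 dBFS

Stripping the +5 dB make-up gives -14 dBFS at the gain stage.
Post-compression overshoot = -14 − (-15) = 1 dB.
Input overshoot = R × output overshoot = 7 dB → input = -15 + 7 = -8 dBFS.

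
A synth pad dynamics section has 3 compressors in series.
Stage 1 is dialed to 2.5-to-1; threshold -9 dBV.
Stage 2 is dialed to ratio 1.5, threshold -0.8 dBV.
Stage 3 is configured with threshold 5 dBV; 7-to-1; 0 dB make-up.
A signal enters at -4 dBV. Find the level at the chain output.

Stage 1: overshoot 5 dB → 5/2.5 = 2 dB → -7 dBV.
Stage 2: below threshold (-7 ≤ -0.8); passes unchanged; output -7 dBV.
Stage 3: -7 dBV ≤ 5 dBV, so stage 3 doesn't engage; output -7 dBV.

-7 dBV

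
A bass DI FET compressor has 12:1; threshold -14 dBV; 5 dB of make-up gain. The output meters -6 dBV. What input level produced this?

Before make-up, the level was -6 − 5 = -11 dBV.
That's 3 dB above the -14 dBV threshold.
Undo the ratio: input overshoot = 3 × 12 = 36 dB, giving input = 22 dBV.

22 dBV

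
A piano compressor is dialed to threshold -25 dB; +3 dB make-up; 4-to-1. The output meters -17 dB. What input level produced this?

Before make-up, the level was -17 − 3 = -20 dB.
That's 5 dB above the -25 dB threshold.
Input overshoot = R × output overshoot = 20 dB → input = -25 + 20 = -5 dB.

-5 dB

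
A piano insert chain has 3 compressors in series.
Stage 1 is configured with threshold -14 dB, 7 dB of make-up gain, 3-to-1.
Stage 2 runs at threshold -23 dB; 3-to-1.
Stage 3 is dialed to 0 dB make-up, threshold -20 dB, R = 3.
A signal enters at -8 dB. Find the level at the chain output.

-19 dB

Stage 1: 6 dB above -14 dB, reduced 3:1 to 2 dB above → -12 dB; +7 dB make-up → -5 dB.
Stage 2: 18 dB above -23 dB, reduced 3:1 to 6 dB above → -17 dB.
Stage 3: 3 dB above -20 dB, reduced 3:1 to 1 dB above → -19 dB.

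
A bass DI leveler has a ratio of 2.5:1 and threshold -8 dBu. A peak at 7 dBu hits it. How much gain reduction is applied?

Overshoot = 7 − (-8) = 15 dB.
After 2.5:1 compression the overshoot becomes 15/2.5 = 6 dB.
So the signal is attenuated by 15 − 6 = 9 dB.

9 dB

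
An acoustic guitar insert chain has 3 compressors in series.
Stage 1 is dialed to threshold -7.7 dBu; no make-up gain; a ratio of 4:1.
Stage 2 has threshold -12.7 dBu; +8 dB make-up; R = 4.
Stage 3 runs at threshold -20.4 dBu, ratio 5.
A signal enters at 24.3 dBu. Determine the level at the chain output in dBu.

Stage 1: 32 dB above -7.7 dBu, reduced 4:1 to 8 dB above → 0.3 dBu.
Stage 2: 0.3 dBu is 13 dB over -12.7 dBu; at 4:1 that becomes 3.25 dB over, giving -9.45 dBu; +8 dB make-up → -1.45 dBu.
Stage 3: -1.45 dBu is 18.95 dB over -20.4 dBu; at 5:1 that becomes 3.79 dB over, giving -16.61 dBu.

-16.61 dBu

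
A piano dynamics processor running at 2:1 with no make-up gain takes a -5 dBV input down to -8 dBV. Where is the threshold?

-11 dBV

Input is 6 dB above T (since output overshoot × R = input overshoot: (-8 − T)·2 = -5 − T gives T = -11 dBV).
Check: -11 + (-5 − (-11))/2 = -11 + 3 = -8 dBV. ✓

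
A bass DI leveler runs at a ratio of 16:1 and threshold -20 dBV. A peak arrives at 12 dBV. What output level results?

Overshoot: 12 − (-20) = 32 dB.
At 16:1 the overshoot is divided by 16, leaving 2 dB above threshold.
Output = -20 + 2 = -18 dBV.

-18 dBV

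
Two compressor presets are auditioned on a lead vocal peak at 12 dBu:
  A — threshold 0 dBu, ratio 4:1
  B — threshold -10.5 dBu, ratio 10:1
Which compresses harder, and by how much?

B, by 11.25 dB

A: GR = 12 − 12/4 = 9 dB.
B: GR = 22.5 − 22.5/10 = 20.25 dB.
B reduces 11.25 dB more.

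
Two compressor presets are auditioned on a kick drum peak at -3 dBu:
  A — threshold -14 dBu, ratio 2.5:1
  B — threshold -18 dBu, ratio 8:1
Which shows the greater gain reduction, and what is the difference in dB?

A: overshoot 11 dB → output overshoot 4.4 dB → GR 6.6 dB.
B: overshoot 15 dB → output overshoot 1.875 dB → GR 13.125 dB.
B applies 6.525 dB more gain reduction.

B, by 6.525 dB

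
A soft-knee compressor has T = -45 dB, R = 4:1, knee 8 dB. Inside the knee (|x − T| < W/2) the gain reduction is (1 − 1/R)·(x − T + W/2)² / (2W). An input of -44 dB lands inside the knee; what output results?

x − T + W/2 = -44 − (-45) + 4 = 5.
GR = (1 − 1/4) × 5² / 16 = 0.75 × 25 / 16 = 1.171875 dB.
Output = -44 − 1.171875 = -45.171875 dB.

-45.171875 dB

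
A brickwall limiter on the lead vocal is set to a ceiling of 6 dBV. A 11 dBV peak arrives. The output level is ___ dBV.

6 dBV

At ∞:1, everything above 6 dBV is held at the ceiling.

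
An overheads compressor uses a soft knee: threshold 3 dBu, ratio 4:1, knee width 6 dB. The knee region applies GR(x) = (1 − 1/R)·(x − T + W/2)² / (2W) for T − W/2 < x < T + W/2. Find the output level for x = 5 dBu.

3.4375 dBu

x − T + W/2 = 5 − 3 + 3 = 5.
GR = (1 − 1/4) × 5² / 12 = 0.75 × 25 / 12 = 1.5625 dB.
Output = 5 − 1.5625 = 3.4375 dBu.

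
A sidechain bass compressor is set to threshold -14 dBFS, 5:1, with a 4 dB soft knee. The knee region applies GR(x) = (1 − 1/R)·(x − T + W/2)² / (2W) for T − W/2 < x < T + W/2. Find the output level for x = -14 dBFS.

x − T + W/2 = -14 − (-14) + 2 = 2.
GR = (1 − 1/5) × 2² / 8 = 0.8 × 4 / 8 = 0.4 dB.
Output = -14 − 0.4 = -14.4 dBFS.

-14.4 dBFS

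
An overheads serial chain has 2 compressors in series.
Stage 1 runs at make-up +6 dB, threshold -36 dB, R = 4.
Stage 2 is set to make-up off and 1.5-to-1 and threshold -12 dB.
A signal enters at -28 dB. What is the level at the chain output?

-28 dB

Stage 1: 8 dB above -36 dB, reduced 4:1 to 2 dB above → -34 dB; +6 dB make-up → -28 dB.
Stage 2: -28 dB ≤ -12 dB, so stage 2 doesn't engage; output -28 dB.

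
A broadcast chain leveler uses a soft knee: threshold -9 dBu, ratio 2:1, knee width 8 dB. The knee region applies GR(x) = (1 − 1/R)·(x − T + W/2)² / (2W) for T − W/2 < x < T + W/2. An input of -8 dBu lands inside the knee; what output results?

-8.78125 dBu

x − T + W/2 = -8 − (-9) + 4 = 5.
GR = (1 − 1/2) × 5² / 16 = 0.5 × 25 / 16 = 0.78125 dB.
Output = -8 − 0.78125 = -8.78125 dBu.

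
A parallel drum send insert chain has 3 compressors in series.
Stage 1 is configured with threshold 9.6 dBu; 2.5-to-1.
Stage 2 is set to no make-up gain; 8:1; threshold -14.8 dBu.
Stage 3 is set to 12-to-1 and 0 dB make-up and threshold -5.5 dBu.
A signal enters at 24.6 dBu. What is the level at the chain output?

Stage 1: 24.6 dBu is 15 dB over 9.6 dBu; at 2.5:1 that becomes 6 dB over, giving 15.6 dBu.
Stage 2: overshoot 30.4 dB → 30.4/8 = 3.8 dB → -11 dBu.
Stage 3: -11 dBu is at or below the -5.5 dBu threshold — no compression; output -11 dBu.

-11 dBu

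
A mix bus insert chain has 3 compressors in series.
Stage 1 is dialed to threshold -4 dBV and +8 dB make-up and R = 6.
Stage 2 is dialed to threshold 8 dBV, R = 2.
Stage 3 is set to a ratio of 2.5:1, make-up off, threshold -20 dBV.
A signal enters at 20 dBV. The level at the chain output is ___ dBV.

Stage 1: 24 dB above -4 dBV, reduced 6:1 to 4 dB above → 0 dBV; +8 dB make-up → 8 dBV.
Stage 2: below threshold (8 ≤ 8); passes unchanged; output 8 dBV.
Stage 3: 8 dBV is 28 dB over -20 dBV; at 2.5:1 that becomes 11.2 dB over, giving -8.8 dBV.

-8.8 dBV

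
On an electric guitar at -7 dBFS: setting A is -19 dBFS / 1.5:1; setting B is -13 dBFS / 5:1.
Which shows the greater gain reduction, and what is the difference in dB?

A: GR = 12 − 12/1.5 = 4 dB.
B: GR = 6 − 6/5 = 4.8 dB.
Difference: 0.8 dB in favour of B.

B, by 0.8 dB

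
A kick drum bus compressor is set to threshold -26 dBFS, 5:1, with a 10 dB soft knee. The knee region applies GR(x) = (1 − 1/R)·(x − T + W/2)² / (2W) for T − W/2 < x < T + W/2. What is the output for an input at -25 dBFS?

x − T + W/2 = -25 − (-26) + 5 = 6.
GR = (1 − 1/5) × 6² / 20 = 0.8 × 36 / 20 = 1.44 dB.
Output = -25 − 1.44 = -26.44 dBFS.

-26.44 dBFS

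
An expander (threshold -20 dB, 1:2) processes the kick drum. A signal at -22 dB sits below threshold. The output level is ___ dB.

Undershoot = (-20) − (-22) = 2 dB.
At 1:2, that expands to 4 dB under threshold.
Output = -20 − 4 = -24 dB.

-24 dB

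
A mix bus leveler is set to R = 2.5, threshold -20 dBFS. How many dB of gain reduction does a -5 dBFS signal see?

-5 dBFS exceeds the threshold by 15 dB.
At 2.5:1, output sits 15/2.5 = 6 dB above threshold.
Gain reduction = 15 − 6 = 9 dB.

9 dB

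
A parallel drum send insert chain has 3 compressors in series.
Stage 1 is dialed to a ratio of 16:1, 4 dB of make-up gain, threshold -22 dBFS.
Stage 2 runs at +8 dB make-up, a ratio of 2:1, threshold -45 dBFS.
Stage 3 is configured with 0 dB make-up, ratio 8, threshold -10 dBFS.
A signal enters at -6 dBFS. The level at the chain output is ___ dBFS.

-23 dBFS

Stage 1: overshoot 16 dB → 16/16 = 1 dB → -21 dBFS; +4 dB make-up → -17 dBFS.
Stage 2: 28 dB above -45 dBFS, reduced 2:1 to 14 dB above → -31 dBFS; +8 dB make-up → -23 dBFS.
Stage 3: -23 dBFS is at or below the -10 dBFS threshold — no compression; output -23 dBFS.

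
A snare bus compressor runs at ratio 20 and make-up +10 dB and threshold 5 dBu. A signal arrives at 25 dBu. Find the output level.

Overshoot: 25 − 5 = 20 dB.
The 20 dB excess becomes 1 dB after 20:1 reduction.
That puts the output at 6 dBu; make-up adds 10 dB, giving 16 dBu.

16 dBu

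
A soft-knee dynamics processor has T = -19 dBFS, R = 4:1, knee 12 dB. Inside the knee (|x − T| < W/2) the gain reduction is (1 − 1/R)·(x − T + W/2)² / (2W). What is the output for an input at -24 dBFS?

x − T + W/2 = -24 − (-19) + 6 = 1.
GR = (1 − 1/4) × 1² / 24 = 0.75 × 1 / 24 = 0.03125 dB.
Output = -24 − 0.03125 = -24.03125 dBFS.

-24.03125 dBFS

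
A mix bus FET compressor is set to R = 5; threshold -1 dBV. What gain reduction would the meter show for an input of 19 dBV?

The signal is 20 dB above threshold.
After 5:1 compression the overshoot becomes 20/5 = 4 dB.
So the signal is attenuated by 20 − 4 = 16 dB.

16 dB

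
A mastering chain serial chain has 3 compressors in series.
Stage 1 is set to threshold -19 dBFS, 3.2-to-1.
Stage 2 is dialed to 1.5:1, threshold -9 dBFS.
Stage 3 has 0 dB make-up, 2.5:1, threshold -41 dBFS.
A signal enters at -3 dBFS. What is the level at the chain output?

-30.2 dBFS

Stage 1: 16 dB above -19 dBFS, reduced 3.2:1 to 5 dB above → -14 dBFS.
Stage 2: -14 dBFS ≤ -9 dBFS, so stage 2 doesn't engage; output -14 dBFS.
Stage 3: 27 dB above -41 dBFS, reduced 2.5:1 to 10.8 dB above → -30.2 dBFS.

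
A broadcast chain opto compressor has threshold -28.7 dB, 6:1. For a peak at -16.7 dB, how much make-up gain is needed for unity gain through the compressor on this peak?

10 dB

Without make-up, output = threshold + overshoot/6 = -28.7 + 2 = -26.7 dB.
Gap to target: 10 dB.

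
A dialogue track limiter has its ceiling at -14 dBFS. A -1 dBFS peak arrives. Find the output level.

The limiter clamps the peak to its -14 dBFS ceiling.

-14 dBFS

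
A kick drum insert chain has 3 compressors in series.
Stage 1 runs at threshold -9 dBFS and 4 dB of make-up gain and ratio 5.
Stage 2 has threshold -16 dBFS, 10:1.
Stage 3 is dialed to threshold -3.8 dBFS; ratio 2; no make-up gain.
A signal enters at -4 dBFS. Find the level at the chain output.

-14.8 dBFS

Stage 1: overshoot 5 dB → 5/5 = 1 dB → -8 dBFS; +4 dB make-up → -4 dBFS.
Stage 2: overshoot 12 dB → 12/10 = 1.2 dB → -14.8 dBFS.
Stage 3: -14.8 dBFS ≤ -3.8 dBFS, so stage 3 doesn't engage; output -14.8 dBFS.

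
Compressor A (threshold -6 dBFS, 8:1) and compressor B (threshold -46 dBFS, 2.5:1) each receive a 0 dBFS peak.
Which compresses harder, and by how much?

A: 6 dB over, compressed to 0.75 dB over, so 5.25 dB of GR.
B: 46 dB over, compressed to 18.4 dB over, so 27.6 dB of GR.
B applies 22.35 dB more gain reduction.

B, by 22.35 dB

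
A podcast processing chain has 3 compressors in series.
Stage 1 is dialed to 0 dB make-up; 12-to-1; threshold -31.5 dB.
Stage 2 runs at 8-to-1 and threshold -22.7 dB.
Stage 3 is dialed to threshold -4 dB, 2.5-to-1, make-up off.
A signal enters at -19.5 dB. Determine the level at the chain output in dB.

-30.5 dB

Stage 1: -19.5 dB is 12 dB over -31.5 dB; at 12:1 that becomes 1 dB over, giving -30.5 dB.
Stage 2: -30.5 dB ≤ -22.7 dB, so stage 2 doesn't engage; output -30.5 dB.
Stage 3: -30.5 dB ≤ -4 dB, so stage 3 doesn't engage; output -30.5 dB.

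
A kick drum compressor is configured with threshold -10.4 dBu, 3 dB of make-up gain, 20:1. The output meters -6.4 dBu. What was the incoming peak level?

Before make-up, the level was -6.4 − 3 = -9.4 dBu.
That's 1 dB above the -10.4 dBu threshold.
Input overshoot = R × output overshoot = 20 dB → input = -10.4 + 20 = 9.6 dBu.

9.6 dBu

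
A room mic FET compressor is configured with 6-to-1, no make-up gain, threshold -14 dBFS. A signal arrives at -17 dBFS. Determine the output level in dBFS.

-17 dBFS

-17 dBFS is 3 dB below the -14 dBFS threshold, so no gain reduction is applied.
Output = input = -17 dBFS.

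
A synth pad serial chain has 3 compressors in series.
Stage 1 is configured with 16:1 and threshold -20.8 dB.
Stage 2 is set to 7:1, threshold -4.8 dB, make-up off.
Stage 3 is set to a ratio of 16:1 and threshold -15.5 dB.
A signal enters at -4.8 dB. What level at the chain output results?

Stage 1: 16 dB above -20.8 dB, reduced 16:1 to 1 dB above → -19.8 dB.
Stage 2: -19.8 dB is at or below the -4.8 dB threshold — no compression; output -19.8 dB.
Stage 3: -19.8 dB ≤ -15.5 dB, so stage 3 doesn't engage; output -19.8 dB.

-19.8 dB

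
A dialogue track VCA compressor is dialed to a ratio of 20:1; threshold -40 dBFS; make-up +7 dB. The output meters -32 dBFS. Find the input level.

-20 dBFS

Before make-up, the level was -32 − 7 = -39 dBFS.
That's 1 dB above the -40 dBFS threshold.
Before 20:1 compression the overshoot was 1 × 20 = 20 dB, so input = -40 + 20 = -20 dBFS.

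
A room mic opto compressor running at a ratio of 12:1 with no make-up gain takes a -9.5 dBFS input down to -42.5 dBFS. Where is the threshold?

-45.5 dBFS

Let T be the threshold. Output overshoot = (input overshoot)/R, so -42.5 − T = (-9.5 − T)/12.
12·(-42.5 − T) = -9.5 − T → 11·T = -510 − (-9.5) = -500.5.
T = -500.5/11 = -45.5 dBFS.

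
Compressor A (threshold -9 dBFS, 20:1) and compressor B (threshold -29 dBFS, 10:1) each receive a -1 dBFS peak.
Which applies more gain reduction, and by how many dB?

A: overshoot 8 dB → output overshoot 0.4 dB → GR 7.6 dB.
B: overshoot 28 dB → output overshoot 2.8 dB → GR 25.2 dB.
B reduces 17.6 dB more.

B, by 17.6 dB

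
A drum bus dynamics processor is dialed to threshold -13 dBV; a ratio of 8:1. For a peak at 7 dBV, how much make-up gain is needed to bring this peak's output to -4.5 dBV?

Without make-up, output = threshold + overshoot/8 = -13 + 2.5 = -10.5 dBV.
Gap to target: 6 dB.

6 dB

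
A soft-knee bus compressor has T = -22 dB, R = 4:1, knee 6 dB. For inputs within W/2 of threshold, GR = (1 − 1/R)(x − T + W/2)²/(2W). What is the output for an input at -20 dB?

x − T + W/2 = -20 − (-22) + 3 = 5.
GR = (1 − 1/4) × 5² / 12 = 0.75 × 25 / 12 = 1.5625 dB.
Output = -20 − 1.5625 = -21.5625 dB.

-21.5625 dB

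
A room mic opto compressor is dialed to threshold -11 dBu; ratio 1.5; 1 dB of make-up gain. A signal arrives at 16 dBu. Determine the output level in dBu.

8 dBu

16 dBu sits 27 dB over threshold.
The 27 dB excess becomes 18 dB after 1.5:1 reduction.
That puts the output at 7 dBu; make-up adds 1 dB, giving 8 dBu.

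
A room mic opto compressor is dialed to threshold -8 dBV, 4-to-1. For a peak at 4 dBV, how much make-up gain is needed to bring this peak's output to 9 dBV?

14 dB

Without make-up, output = threshold + overshoot/4 = -8 + 3 = -5 dBV.
Gap to target: 14 dB.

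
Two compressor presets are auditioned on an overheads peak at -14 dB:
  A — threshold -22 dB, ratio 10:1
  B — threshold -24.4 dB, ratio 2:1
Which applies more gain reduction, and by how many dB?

A: GR = 8 − 8/10 = 7.2 dB.
B: GR = 10.4 − 10.4/2 = 5.2 dB.
A applies 2 dB more gain reduction.

A, by 2 dB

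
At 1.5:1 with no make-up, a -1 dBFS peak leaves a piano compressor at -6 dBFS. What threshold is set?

-16 dBFS

Input is 15 dB above T (since output overshoot × R = input overshoot: (-6 − T)·1.5 = -1 − T gives T = -16 dBFS).
Check: -16 + (-1 − (-16))/1.5 = -16 + 10 = -6 dBFS. ✓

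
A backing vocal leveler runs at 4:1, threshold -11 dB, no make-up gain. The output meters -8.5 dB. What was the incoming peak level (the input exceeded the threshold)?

The compressed level sits -8.5 − (-11) = 2.5 dB over threshold.
Before 4:1 compression the overshoot was 2.5 × 4 = 10 dB, so input = -11 + 10 = -1 dB.

-1 dB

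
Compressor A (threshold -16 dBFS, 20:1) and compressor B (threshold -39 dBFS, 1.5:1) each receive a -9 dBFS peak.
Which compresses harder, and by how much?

A: GR = 7 − 7/20 = 6.65 dB.
B: GR = 30 − 30/1.5 = 10 dB.
B reduces 3.35 dB more.

B, by 3.35 dB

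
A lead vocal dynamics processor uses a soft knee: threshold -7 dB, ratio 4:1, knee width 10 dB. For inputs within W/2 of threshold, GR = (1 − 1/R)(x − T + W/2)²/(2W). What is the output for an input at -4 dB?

-6.4 dB

x − T + W/2 = -4 − (-7) + 5 = 8.
GR = (1 − 1/4) × 8² / 20 = 0.75 × 64 / 20 = 2.4 dB.
Output = -4 − 2.4 = -6.4 dB.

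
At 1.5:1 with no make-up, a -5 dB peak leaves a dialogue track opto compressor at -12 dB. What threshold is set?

-26 dB

Let T be the threshold. Output overshoot = (input overshoot)/R, so -12 − T = (-5 − T)/1.5.
1.5·(-12 − T) = -5 − T → 0.5·T = -18 − (-5) = -13.
T = -13/0.5 = -26 dB.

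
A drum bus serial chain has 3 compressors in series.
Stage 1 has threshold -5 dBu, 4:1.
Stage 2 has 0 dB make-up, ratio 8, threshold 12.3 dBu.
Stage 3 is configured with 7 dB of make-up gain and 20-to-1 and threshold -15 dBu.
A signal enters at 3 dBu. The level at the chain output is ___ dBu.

Stage 1: 3 dBu is 8 dB over -5 dBu; at 4:1 that becomes 2 dB over, giving -3 dBu.
Stage 2: -3 dBu ≤ 12.3 dBu, so stage 2 doesn't engage; output -3 dBu.
Stage 3: overshoot 12 dB → 12/20 = 0.6 dB → -14.4 dBu; +7 dB make-up → -7.4 dBu.

-7.4 dBu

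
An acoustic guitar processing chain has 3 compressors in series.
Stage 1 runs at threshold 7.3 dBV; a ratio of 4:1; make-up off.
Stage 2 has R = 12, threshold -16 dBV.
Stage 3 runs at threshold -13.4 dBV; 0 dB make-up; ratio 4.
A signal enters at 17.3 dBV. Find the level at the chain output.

Stage 1: 10 dB above 7.3 dBV, reduced 4:1 to 2.5 dB above → 9.8 dBV.
Stage 2: 25.8 dB above -16 dBV, reduced 12:1 to 2.15 dB above → -13.85 dBV.
Stage 3: -13.85 dBV ≤ -13.4 dBV, so stage 3 doesn't engage; output -13.85 dBV.

-13.85 dBV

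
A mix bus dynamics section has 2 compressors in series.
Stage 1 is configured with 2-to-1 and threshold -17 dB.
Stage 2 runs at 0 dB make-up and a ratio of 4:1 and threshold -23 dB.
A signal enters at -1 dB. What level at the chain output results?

Stage 1: 16 dB above -17 dB, reduced 2:1 to 8 dB above → -9 dB.
Stage 2: -9 dB is 14 dB over -23 dB; at 4:1 that becomes 3.5 dB over, giving -19.5 dB.

-19.5 dB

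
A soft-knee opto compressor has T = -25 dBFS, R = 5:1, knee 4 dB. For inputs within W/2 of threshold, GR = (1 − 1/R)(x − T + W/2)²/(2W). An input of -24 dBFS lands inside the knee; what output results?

x − T + W/2 = -24 − (-25) + 2 = 3.
GR = (1 − 1/5) × 3² / 8 = 0.8 × 9 / 8 = 0.9 dB.
Output = -24 − 0.9 = -24.9 dBFS.

-24.9 dBFS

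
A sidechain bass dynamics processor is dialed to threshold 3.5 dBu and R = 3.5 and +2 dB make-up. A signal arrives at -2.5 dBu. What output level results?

-0.5 dBu

-2.5 dBu is 6 dB below the 3.5 dBu threshold, so no gain reduction is applied.
Make-up gain adds 2 dB: -2.5 + 2 = -0.5 dBu.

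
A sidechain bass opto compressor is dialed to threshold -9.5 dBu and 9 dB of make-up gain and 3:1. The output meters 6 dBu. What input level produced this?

10 dBu

Before make-up, the level was 6 − 9 = -3 dBu.
That's 6.5 dB above the -9.5 dBu threshold.
Undo the ratio: input overshoot = 6.5 × 3 = 19.5 dB, giving input = 10 dBu.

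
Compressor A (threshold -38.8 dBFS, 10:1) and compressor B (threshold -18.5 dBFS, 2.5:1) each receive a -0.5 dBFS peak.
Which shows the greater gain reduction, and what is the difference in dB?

A, by 23.67 dB

A: 38.3 dB over, compressed to 3.83 dB over, so 34.47 dB of GR.
B: 18 dB over, compressed to 7.2 dB over, so 10.8 dB of GR.
A reduces 23.67 dB more.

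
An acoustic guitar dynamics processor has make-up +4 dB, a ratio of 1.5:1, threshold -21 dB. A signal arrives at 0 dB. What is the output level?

0 dB sits 21 dB over threshold.
The 21 dB excess becomes 14 dB after 1.5:1 reduction.
That puts the output at -7 dB; make-up adds 4 dB, giving -3 dB.

-3 dB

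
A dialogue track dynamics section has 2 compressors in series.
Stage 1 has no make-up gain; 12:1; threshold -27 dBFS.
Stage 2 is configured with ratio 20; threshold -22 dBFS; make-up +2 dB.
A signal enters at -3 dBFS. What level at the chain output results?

Stage 1: 24 dB above -27 dBFS, reduced 12:1 to 2 dB above → -25 dBFS.
Stage 2: -25 dBFS ≤ -22 dBFS, so stage 2 doesn't engage; make-up brings it to -23 dBFS.

-23 dBFS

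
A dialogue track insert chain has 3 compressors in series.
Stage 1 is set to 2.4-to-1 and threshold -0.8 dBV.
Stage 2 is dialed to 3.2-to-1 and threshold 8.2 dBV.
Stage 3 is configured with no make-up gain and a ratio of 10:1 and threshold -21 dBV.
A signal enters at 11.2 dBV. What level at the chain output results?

-18.48 dBV

Stage 1: 11.2 dBV is 12 dB over -0.8 dBV; at 2.4:1 that becomes 5 dB over, giving 4.2 dBV.
Stage 2: 4.2 dBV is at or below the 8.2 dBV threshold — no compression; output 4.2 dBV.
Stage 3: 25.2 dB above -21 dBV, reduced 10:1 to 2.52 dB above → -18.48 dBV.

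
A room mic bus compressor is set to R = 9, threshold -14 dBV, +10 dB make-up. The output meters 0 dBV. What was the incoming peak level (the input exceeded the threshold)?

Before make-up, the level was 0 − 10 = -10 dBV.
The compressed level sits -10 − (-14) = 4 dB over threshold.
Before 9:1 compression the overshoot was 4 × 9 = 36 dB, so input = -14 + 36 = 22 dBV.

22 dBV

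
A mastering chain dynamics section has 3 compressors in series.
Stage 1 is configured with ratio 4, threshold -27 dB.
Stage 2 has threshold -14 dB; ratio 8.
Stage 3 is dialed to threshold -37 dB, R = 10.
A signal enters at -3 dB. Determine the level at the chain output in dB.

Stage 1: 24 dB above -27 dB, reduced 4:1 to 6 dB above → -21 dB.
Stage 2: -21 dB ≤ -14 dB, so stage 2 doesn't engage; output -21 dB.
Stage 3: overshoot 16 dB → 16/10 = 1.6 dB → -35.4 dB.

-35.4 dB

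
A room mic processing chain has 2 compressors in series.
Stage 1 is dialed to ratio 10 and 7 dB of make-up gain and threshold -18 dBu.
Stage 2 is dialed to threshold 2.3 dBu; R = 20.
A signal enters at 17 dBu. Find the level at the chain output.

Stage 1: 35 dB above -18 dBu, reduced 10:1 to 3.5 dB above → -14.5 dBu; +7 dB make-up → -7.5 dBu.
Stage 2: -7.5 dBu ≤ 2.3 dBu, so stage 2 doesn't engage; output -7.5 dBu.

-7.5 dBu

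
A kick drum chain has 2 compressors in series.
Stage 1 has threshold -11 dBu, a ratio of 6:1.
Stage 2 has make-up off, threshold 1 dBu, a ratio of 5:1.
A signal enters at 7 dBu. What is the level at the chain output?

-8 dBu

Stage 1: overshoot 18 dB → 18/6 = 3 dB → -8 dBu.
Stage 2: -8 dBu is at or below the 1 dBu threshold — no compression; output -8 dBu.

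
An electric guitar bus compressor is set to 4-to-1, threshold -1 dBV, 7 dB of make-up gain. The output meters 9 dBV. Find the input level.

11 dBV

Before make-up, the level was 9 − 7 = 2 dBV.
That's 3 dB above the -1 dBV threshold.
Undo the ratio: input overshoot = 3 × 4 = 12 dB, giving input = 11 dBV.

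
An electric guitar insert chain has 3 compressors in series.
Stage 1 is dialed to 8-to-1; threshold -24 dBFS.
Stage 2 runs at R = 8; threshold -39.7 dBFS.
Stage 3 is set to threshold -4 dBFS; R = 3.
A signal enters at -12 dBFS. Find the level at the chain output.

Stage 1: 12 dB above -24 dBFS, reduced 8:1 to 1.5 dB above → -22.5 dBFS.
Stage 2: overshoot 17.2 dB → 17.2/8 = 2.15 dB → -37.55 dBFS.
Stage 3: -37.55 dBFS is at or below the -4 dBFS threshold — no compression; output -37.55 dBFS.

-37.55 dBFS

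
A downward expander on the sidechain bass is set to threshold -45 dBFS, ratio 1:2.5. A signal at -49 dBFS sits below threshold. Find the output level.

-55 dBFS

Below threshold, a 1:2.5 expander applies gain = (2.5−1)×(T − x) of attenuation.
(2.5−1) × 4 = 6 dB, so output = -49 − 6 = -55 dBFS.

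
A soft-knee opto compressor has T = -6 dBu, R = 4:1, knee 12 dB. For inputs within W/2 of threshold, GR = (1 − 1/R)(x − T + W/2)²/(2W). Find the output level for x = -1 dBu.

-4.78125 dBu

x − T + W/2 = -1 − (-6) + 6 = 11.
GR = (1 − 1/4) × 11² / 24 = 0.75 × 121 / 24 = 3.78125 dB.
Output = -1 − 3.78125 = -4.78125 dBu.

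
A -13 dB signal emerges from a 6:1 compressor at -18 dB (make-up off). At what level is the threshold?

-19 dB

Input is 6 dB above T (since output overshoot × R = input overshoot: (-18 − T)·6 = -13 − T gives T = -19 dB).
Check: -19 + (-13 − (-19))/6 = -19 + 1 = -18 dB. ✓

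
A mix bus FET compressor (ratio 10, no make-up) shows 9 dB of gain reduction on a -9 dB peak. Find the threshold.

Let T be the threshold. Output overshoot = (input overshoot)/R, so -18 − T = (-9 − T)/10.
10·(-18 − T) = -9 − T → 9·T = -180 − (-9) = -171.
T = -171/9 = -19 dB.

-19 dB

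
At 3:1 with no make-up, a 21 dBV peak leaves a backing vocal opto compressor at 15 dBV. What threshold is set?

Input is 9 dB above T (since output overshoot × R = input overshoot: (15 − T)·3 = 21 − T gives T = 12 dBV).
Check: 12 + (21 − 12)/3 = 12 + 3 = 15 dBV. ✓

12 dBV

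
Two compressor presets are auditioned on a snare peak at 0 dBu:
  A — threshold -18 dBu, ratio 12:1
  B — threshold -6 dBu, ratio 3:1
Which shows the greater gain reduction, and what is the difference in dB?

A: overshoot 18 dB → output overshoot 1.5 dB → GR 16.5 dB.
B: overshoot 6 dB → output overshoot 2 dB → GR 4 dB.
A applies 12.5 dB more gain reduction.

A, by 12.5 dB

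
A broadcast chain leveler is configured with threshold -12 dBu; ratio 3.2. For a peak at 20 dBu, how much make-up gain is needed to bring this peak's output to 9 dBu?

Without make-up, output = threshold + overshoot/3.2 = -12 + 10 = -2 dBu.
Gap to target: 11 dB.

11 dB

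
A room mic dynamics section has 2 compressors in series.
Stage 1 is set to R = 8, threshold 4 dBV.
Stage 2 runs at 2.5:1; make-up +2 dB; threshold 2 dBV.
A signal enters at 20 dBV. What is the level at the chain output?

5.6 dBV

Stage 1: overshoot 16 dB → 16/8 = 2 dB → 6 dBV.
Stage 2: overshoot 4 dB → 4/2.5 = 1.6 dB → 3.6 dBV; +2 dB make-up → 5.6 dBV.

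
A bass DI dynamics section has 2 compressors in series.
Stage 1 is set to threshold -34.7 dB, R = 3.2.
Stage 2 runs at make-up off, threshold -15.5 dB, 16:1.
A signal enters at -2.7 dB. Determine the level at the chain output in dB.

-24.7 dB

Stage 1: -2.7 dB is 32 dB over -34.7 dB; at 3.2:1 that becomes 10 dB over, giving -24.7 dB.
Stage 2: -24.7 dB ≤ -15.5 dB, so stage 2 doesn't engage; output -24.7 dB.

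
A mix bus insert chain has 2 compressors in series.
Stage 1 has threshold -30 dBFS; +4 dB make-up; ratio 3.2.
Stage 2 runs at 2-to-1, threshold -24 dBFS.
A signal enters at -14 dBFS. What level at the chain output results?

Stage 1: -14 dBFS is 16 dB over -30 dBFS; at 3.2:1 that becomes 5 dB over, giving -25 dBFS; +4 dB make-up → -21 dBFS.
Stage 2: -21 dBFS is 3 dB over -24 dBFS; at 2:1 that becomes 1.5 dB over, giving -22.5 dBFS.

-22.5 dBFS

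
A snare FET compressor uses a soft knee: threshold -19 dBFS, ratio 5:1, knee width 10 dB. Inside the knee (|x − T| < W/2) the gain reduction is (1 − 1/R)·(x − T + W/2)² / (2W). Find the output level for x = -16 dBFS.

x − T + W/2 = -16 − (-19) + 5 = 8.
GR = (1 − 1/5) × 8² / 20 = 0.8 × 64 / 20 = 2.56 dB.
Output = -16 − 2.56 = -18.56 dBFS.

-18.56 dBFS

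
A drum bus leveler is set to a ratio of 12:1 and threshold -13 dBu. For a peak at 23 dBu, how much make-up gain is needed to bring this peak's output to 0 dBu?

10 dB

Without make-up, output = threshold + overshoot/12 = -13 + 3 = -10 dBu.
Gap to target: 10 dB.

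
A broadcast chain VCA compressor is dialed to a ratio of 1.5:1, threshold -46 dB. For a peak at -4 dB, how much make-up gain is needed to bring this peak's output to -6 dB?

12 dB

Without make-up, output = threshold + overshoot/1.5 = -46 + 28 = -18 dB.
Gap to target: 12 dB.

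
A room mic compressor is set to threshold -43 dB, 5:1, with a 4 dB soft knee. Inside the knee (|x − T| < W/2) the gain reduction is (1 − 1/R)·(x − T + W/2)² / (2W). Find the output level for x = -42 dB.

x − T + W/2 = -42 − (-43) + 2 = 3.
GR = (1 − 1/5) × 3² / 8 = 0.8 × 9 / 8 = 0.9 dB.
Output = -42 − 0.9 = -42.9 dB.

-42.9 dB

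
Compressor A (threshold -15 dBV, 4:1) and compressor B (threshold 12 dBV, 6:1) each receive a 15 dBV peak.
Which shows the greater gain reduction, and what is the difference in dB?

A: overshoot 30 dB → output overshoot 7.5 dB → GR 22.5 dB.
B: overshoot 3 dB → output overshoot 0.5 dB → GR 2.5 dB.
Difference: 20 dB in favour of A.

A, by 20 dB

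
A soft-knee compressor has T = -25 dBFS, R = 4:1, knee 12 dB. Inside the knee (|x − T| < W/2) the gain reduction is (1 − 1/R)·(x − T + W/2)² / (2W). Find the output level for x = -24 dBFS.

-25.53125 dBFS

x − T + W/2 = -24 − (-25) + 6 = 7.
GR = (1 − 1/4) × 7² / 24 = 0.75 × 49 / 24 = 1.53125 dB.
Output = -24 − 1.53125 = -25.53125 dBFS.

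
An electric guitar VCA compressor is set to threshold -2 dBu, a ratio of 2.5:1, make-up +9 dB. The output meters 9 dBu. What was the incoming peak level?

Before make-up, the level was 9 − 9 = 0 dBu.
That's 2 dB above the -2 dBu threshold.
Undo the ratio: input overshoot = 2 × 2.5 = 5 dB, giving input = 3 dBu.

3 dBu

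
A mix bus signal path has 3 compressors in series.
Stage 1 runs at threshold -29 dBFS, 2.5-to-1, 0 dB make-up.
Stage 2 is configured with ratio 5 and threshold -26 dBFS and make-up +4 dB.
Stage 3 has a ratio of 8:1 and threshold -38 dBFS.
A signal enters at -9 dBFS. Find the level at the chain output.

Stage 1: -9 dBFS is 20 dB over -29 dBFS; at 2.5:1 that becomes 8 dB over, giving -21 dBFS.
Stage 2: 5 dB above -26 dBFS, reduced 5:1 to 1 dB above → -25 dBFS; +4 dB make-up → -21 dBFS.
Stage 3: overshoot 17 dB → 17/8 = 2.125 dB → -35.875 dBFS.

-35.875 dBFS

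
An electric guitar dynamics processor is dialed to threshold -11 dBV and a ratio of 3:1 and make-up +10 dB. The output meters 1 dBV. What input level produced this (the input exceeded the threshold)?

Before make-up, the level was 1 − 10 = -9 dBV.
The compressed level sits -9 − (-11) = 2 dB over threshold.
Input overshoot = R × output overshoot = 6 dB → input = -11 + 6 = -5 dBV.

-5 dBV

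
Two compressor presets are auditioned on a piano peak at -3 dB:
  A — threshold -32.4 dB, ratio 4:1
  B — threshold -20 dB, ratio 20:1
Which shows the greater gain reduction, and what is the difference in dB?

A, by 5.9 dB

A: 29.4 dB over, compressed to 7.35 dB over, so 22.05 dB of GR.
B: 17 dB over, compressed to 0.85 dB over, so 16.15 dB of GR.
A applies 5.9 dB more gain reduction.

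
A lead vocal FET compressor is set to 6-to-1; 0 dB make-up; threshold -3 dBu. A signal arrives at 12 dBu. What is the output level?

Overshoot: 12 − (-3) = 15 dB.
6:1 compression reduces that to 15/6 = 2.5 dB over.
That puts the output at -0.5 dBu.

-0.5 dBu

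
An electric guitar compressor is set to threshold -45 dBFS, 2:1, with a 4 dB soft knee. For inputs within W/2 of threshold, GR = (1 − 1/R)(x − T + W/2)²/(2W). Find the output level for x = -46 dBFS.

-46.0625 dBFS

x − T + W/2 = -46 − (-45) + 2 = 1.
GR = (1 − 1/2) × 1² / 8 = 0.5 × 1 / 8 = 0.0625 dB.
Output = -46 − 0.0625 = -46.0625 dBFS.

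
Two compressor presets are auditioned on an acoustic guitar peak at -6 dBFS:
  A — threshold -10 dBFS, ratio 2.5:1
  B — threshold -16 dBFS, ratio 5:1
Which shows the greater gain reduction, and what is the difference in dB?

A: GR = 4 − 4/2.5 = 2.4 dB.
B: GR = 10 − 10/5 = 8 dB.
Difference: 5.6 dB in favour of B.

B, by 5.6 dB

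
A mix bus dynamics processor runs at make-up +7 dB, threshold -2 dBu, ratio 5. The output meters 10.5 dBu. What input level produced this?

25.5 dBu

Before make-up, the level was 10.5 − 7 = 3.5 dBu.
Post-compression overshoot = 3.5 − (-2) = 5.5 dB.
Input overshoot = R × output overshoot = 27.5 dB → input = -2 + 27.5 = 25.5 dBu.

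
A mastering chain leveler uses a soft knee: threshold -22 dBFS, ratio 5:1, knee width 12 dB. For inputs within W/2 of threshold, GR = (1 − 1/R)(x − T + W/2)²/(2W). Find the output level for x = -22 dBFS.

-23.2 dBFS

x − T + W/2 = -22 − (-22) + 6 = 6.
GR = (1 − 1/5) × 6² / 24 = 0.8 × 36 / 24 = 1.2 dB.
Output = -22 − 1.2 = -23.2 dBFS.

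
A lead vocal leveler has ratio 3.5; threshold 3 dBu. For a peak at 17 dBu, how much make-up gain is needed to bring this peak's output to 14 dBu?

The peak compresses to 3 + 14/3.5 = 7 dBu.
To reach 14 dBu requires 14 − 7 = 7 dB of make-up.

7 dB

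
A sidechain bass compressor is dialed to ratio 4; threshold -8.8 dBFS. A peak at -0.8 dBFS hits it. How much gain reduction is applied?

6 dB

Overshoot = -0.8 − (-8.8) = 8 dB.
At 4:1, output sits 8/4 = 2 dB above threshold.
GR = overshoot in − overshoot out = 8 − 2 = 6 dB.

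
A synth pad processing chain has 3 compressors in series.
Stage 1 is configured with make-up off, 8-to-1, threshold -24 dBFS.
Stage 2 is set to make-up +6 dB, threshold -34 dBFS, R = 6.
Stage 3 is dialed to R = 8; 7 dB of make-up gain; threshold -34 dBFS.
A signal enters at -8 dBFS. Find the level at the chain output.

Stage 1: overshoot 16 dB → 16/8 = 2 dB → -22 dBFS.
Stage 2: overshoot 12 dB → 12/6 = 2 dB → -32 dBFS; +6 dB make-up → -26 dBFS.
Stage 3: overshoot 8 dB → 8/8 = 1 dB → -33 dBFS; +7 dB make-up → -26 dBFS.

-26 dBFS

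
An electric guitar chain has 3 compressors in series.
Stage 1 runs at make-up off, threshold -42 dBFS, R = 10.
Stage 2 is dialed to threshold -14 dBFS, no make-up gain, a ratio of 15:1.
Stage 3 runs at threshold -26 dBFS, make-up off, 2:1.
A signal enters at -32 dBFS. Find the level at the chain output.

-41 dBFS

Stage 1: 10 dB above -42 dBFS, reduced 10:1 to 1 dB above → -41 dBFS.
Stage 2: below threshold (-41 ≤ -14); passes unchanged; output -41 dBFS.
Stage 3: below threshold (-41 ≤ -26); passes unchanged; output -41 dBFS.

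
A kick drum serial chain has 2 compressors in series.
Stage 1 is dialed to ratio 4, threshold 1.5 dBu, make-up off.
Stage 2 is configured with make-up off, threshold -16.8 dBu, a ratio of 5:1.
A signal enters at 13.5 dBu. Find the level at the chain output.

Stage 1: overshoot 12 dB → 12/4 = 3 dB → 4.5 dBu.
Stage 2: overshoot 21.3 dB → 21.3/5 = 4.26 dB → -12.54 dBu.

-12.54 dBu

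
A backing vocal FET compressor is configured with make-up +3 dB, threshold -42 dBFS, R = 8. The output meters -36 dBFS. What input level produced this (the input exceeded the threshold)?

-18 dBFS

Remove make-up: -36 − 3 = -39 dBFS.
The compressed level sits -39 − (-42) = 3 dB over threshold.
Before 8:1 compression the overshoot was 3 × 8 = 24 dB, so input = -42 + 24 = -18 dBFS.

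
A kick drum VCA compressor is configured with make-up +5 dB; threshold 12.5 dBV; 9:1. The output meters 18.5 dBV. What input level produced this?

21.5 dBV

Remove make-up: 18.5 − 5 = 13.5 dBV.
The compressed level sits 13.5 − 12.5 = 1 dB over threshold.
Input overshoot = R × output overshoot = 9 dB → input = 12.5 + 9 = 21.5 dBV.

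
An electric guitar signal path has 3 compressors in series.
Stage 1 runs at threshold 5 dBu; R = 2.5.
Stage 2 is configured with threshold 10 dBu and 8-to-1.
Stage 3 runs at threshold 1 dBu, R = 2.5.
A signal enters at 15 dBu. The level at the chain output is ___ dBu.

4.2 dBu

Stage 1: 15 dBu is 10 dB over 5 dBu; at 2.5:1 that becomes 4 dB over, giving 9 dBu.
Stage 2: 9 dBu is at or below the 10 dBu threshold — no compression; output 9 dBu.
Stage 3: 9 dBu is 8 dB over 1 dBu; at 2.5:1 that becomes 3.2 dB over, giving 4.2 dBu.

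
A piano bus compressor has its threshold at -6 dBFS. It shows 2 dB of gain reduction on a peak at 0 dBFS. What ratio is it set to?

Input overshoot = 0 − (-6) = 6 dB.
Output overshoot = 6 − 2 = 4 dB.
Ratio = input overshoot / output overshoot = 6 / 4 = 1.5.

1.5:1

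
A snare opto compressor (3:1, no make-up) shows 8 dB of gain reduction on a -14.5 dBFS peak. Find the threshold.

-26.5 dBFS

Input is 12 dB above T (since output overshoot × R = input overshoot: (-22.5 − T)·3 = -14.5 − T gives T = -26.5 dBFS).
Check: -26.5 + (-14.5 − (-26.5))/3 = -26.5 + 4 = -22.5 dBFS. ✓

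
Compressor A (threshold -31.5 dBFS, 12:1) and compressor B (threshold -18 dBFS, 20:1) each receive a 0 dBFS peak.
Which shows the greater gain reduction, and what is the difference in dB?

A: overshoot 31.5 dB → output overshoot 2.625 dB → GR 28.875 dB.
B: overshoot 18 dB → output overshoot 0.9 dB → GR 17.1 dB.
Difference: 11.775 dB in favour of A.

A, by 11.775 dB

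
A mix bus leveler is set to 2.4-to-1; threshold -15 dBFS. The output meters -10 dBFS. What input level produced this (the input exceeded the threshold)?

That's 5 dB above the -15 dBFS threshold.
Undo the ratio: input overshoot = 5 × 2.4 = 12 dB, giving input = -3 dBFS.

-3 dBFS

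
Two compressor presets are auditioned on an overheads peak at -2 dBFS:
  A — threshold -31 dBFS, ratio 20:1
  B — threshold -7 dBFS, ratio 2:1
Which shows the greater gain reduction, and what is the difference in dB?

A: overshoot 29 dB → output overshoot 1.45 dB → GR 27.55 dB.
B: overshoot 5 dB → output overshoot 2.5 dB → GR 2.5 dB.
Difference: 25.05 dB in favour of A.

A, by 25.05 dB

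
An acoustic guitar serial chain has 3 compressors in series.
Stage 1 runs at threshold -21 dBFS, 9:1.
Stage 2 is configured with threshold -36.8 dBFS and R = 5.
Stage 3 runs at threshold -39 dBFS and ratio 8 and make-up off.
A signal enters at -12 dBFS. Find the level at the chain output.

-38.305 dBFS

Stage 1: -12 dBFS is 9 dB over -21 dBFS; at 9:1 that becomes 1 dB over, giving -20 dBFS.
Stage 2: 16.8 dB above -36.8 dBFS, reduced 5:1 to 3.36 dB above → -33.44 dBFS.
Stage 3: -33.44 dBFS is 5.56 dB over -39 dBFS; at 8:1 that becomes 0.695 dB over, giving -38.305 dBFS.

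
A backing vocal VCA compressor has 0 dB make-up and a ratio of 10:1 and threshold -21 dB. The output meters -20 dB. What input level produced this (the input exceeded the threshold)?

That's 1 dB above the -21 dB threshold.
Before 10:1 compression the overshoot was 1 × 10 = 10 dB, so input = -21 + 10 = -11 dB.

-11 dB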